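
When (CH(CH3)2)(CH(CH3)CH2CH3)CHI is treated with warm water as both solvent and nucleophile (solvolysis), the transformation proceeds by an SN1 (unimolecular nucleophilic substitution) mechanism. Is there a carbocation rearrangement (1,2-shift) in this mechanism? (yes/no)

yes

The first-formed carbocation is secondary.
The adjacent sec-butyl carbon already bears 2 other carbon substituents and has a hydrogen to migrate; after a 1,2-hydride shift from that carbon the positive charge sits on a tertiary centre.
Tertiary is more stable than secondary, so the shift occurs.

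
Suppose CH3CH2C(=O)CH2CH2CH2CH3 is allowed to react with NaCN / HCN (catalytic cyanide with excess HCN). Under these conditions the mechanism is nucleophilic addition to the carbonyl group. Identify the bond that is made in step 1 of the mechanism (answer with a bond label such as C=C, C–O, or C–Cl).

Step 1: CN⁻ attacks the sp² carbonyl carbon; the C=O π bond breaks and the electrons end up as a lone pair on the alkoxide oxygen of the tetrahedral intermediate.
The bond formed in this step is the C–C bond.

C–C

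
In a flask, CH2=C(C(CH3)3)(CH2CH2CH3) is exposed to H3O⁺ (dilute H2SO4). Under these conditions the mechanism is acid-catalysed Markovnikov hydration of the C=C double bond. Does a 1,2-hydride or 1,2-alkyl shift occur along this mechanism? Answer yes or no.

The first-formed carbocation is tertiary.
No single 1,2-shift to an adjacent carbon would produce a more-substituted cation than the one already present, so no rearrangement occurs.

no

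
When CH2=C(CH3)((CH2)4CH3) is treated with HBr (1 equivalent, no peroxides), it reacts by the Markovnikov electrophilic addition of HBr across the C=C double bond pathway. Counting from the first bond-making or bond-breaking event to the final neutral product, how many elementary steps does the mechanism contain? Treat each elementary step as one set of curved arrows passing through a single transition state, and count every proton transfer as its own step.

Step 1: Electrophilic addition begins with the π(C=C) electrons forming a bond to the proton of HBr. Following Markovnikov's rule, the resulting cation is tertiary. The H–Br bond breaks heterolytically, releasing Br⁻.
(No 1,2-shift: no single shift to an adjacent carbon would give a more stable cation.)
Step 2: Br⁻ captures the cation: a lone pair on Br⁻ fills the empty p orbital, producing the alkyl halide product.
Total: 2 elementary steps.

2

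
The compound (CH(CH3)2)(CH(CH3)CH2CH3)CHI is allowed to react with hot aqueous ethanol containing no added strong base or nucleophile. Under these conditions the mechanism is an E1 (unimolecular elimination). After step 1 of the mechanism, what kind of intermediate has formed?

Step 1: Unassisted departure of I⁻ (taking the C–I bonding pair) generates a secondary carbocation.
After step 1 the species present is a secondary carbocation.

secondary carbocation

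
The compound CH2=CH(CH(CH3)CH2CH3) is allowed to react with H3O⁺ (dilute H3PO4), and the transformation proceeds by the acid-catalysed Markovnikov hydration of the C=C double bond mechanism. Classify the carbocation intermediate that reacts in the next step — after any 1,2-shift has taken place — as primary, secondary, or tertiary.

Step 1: Electrophilic addition begins with the π(C=C) electrons forming a bond to the proton of H3O⁺. Following Markovnikov's rule, the resulting cation is secondary. H2O is released.
Step 2: Carbocation rearrangement: a 1,2-hydride shift from the adjacent sec-butyl carbon converts the initially-formed secondary cation into the more stable tertiary cation.
The cation rearranges from secondary to tertiary via a 1,2-hydride shift from the adjacent sec-butyl carbon; the tertiary cation is what reacts next.

tertiary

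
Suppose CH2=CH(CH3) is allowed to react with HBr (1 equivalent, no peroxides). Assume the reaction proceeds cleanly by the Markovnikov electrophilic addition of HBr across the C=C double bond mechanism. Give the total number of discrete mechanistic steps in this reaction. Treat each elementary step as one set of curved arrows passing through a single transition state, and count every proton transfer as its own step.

Step 1: The π electrons of the C=C bond attack a proton of HBr; Markovnikov addition places the new C–H on the less-substituted alkene carbon, so the positive charge ends up on the more-substituted carbon — a secondary carbocation. The H–Br bond breaks heterolytically, releasing Br⁻.
(No 1,2-shift: no single shift to an adjacent carbon would give a more stable cation.)
Step 2: The Br⁻ anion donates a lone pair to the carbocation, forming the new C–Br σ-bond and giving the neutral alkyl halide.
Total: 2 elementary steps.

2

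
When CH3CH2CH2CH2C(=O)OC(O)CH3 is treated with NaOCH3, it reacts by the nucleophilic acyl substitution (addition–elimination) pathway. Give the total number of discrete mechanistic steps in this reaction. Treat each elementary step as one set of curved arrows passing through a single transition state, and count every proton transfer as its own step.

Step 1: CH3O⁻ adds to the carbonyl carbon; the C=O π electrons shift onto oxygen and a tetrahedral alkoxide intermediate forms.
Step 2: Elimination step: re-formation of the carbonyl π bond drives out CH3CO2⁻, giving the new acyl compound.
Total: 2 elementary steps.

2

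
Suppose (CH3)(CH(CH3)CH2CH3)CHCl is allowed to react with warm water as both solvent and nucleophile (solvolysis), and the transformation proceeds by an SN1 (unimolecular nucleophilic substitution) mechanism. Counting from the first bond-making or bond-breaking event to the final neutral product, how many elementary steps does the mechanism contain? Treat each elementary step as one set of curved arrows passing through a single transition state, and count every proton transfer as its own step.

Step 1: The C–Cl bond breaks with both electrons going to the chloride; Cl⁻ leaves and a secondary carbocation remains.
Step 2: A hydride (H with its bonding pair) migrates from the adjacent sec-butyl carbon to the cationic centre — a 1,2-hydride shift — upgrading the secondary cation to a tertiary one.
Step 3: H2O donates an oxygen lone pair into the empty p orbital of the cation, giving a protonated alcohol (an oxonium ion).
Step 4: Proton transfer from the O–H of the oxonium ion to a solvent molecule delivers the neutral alcohol.
Total: 4 elementary steps.

4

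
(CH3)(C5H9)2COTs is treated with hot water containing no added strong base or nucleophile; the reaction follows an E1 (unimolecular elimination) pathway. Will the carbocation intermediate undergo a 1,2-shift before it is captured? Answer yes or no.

The first-formed carbocation is tertiary.
No single 1,2-shift to an adjacent carbon would produce a more-substituted cation than the one already present, so no rearrangement occurs.

no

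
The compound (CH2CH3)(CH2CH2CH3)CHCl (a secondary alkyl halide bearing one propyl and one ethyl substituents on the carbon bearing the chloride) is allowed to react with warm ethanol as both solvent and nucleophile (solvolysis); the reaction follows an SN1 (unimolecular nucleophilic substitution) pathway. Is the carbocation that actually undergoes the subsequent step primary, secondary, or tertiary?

secondary

Step 1: The C–Cl bond breaks with both electrons going to the chloride; Cl⁻ leaves and a secondary carbocation remains.
No single 1,2-shift to an adjacent carbon would give a more-substituted cation, so no rearrangement occurs.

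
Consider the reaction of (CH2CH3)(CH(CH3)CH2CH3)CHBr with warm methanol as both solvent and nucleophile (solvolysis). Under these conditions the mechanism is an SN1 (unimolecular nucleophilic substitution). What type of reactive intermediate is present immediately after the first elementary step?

secondary carbocation

Step 1: Rate-determining heterolysis of the C–Br bond gives Br⁻ and a secondary carbocation.
After step 1 the species present is a secondary carbocation.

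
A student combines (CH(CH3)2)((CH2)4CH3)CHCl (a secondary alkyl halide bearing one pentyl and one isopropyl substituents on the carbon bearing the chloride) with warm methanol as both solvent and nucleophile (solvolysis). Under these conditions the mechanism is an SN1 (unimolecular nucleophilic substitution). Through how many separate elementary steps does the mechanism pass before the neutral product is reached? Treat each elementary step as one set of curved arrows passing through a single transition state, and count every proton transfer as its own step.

4

Step 1: Ionisation: the C–Cl σ-bond cleaves heterolytically; both bonding electrons depart with Cl⁻, leaving a secondary carbocation at the α-carbon.
Step 2: A hydride (H with its bonding pair) migrates from the adjacent isopropyl carbon to the cationic centre — a 1,2-hydride shift — upgrading the secondary cation to a tertiary one.
Step 3: CH3OH donates an oxygen lone pair into the empty p orbital of the cation, giving a protonated ether (an oxonium ion).
Step 4: Deprotonation of the oxonium oxygen by solvent methanol yields the neutral ether.
Total: 4 elementary steps.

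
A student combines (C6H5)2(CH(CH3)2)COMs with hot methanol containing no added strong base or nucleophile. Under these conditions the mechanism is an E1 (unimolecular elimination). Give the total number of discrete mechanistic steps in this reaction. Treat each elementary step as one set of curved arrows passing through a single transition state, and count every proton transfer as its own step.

2

Step 1: Rate-determining heterolysis of the C–O bond gives MsO⁻ and a tertiary carbocation.
(No 1,2-shift: no single shift to an adjacent carbon would give a more stable cation.)
Step 2: A methanol molecule (solvent) deprotonates a β-carbon; as the C–H bond breaks, those electrons form the new alkene π bond.
Total: 2 elementary steps.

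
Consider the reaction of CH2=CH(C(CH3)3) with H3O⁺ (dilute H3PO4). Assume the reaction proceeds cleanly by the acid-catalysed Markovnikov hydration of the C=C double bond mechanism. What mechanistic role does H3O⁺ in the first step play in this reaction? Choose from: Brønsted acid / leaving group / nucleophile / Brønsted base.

Brønsted acid

Step 1: Electrophilic addition begins with the π(C=C) electrons forming a bond to the proton of H3O⁺. Following Markovnikov's rule, the resulting cation is secondary. H2O is released.
H3O⁺ in the first step donates a proton in a proton-transfer step — a Brønsted acid.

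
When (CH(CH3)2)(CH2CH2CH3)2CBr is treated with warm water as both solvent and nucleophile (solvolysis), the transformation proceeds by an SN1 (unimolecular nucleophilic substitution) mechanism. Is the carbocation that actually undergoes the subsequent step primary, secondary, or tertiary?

Step 1: The C–Br bond breaks with both electrons going to the bromide; Br⁻ leaves and a tertiary carbocation remains.
No single 1,2-shift to an adjacent carbon would give a more-substituted cation, so no rearrangement occurs.

tertiary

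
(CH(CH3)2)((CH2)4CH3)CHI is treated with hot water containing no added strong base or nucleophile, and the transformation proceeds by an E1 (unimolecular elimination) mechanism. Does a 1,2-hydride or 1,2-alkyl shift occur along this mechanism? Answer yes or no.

The first-formed carbocation is secondary.
The adjacent isopropyl carbon already bears 2 other carbon substituents and has a hydrogen to migrate; after a 1,2-hydride shift from that carbon the positive charge sits on a tertiary centre.
Tertiary is more stable than secondary, so the shift occurs.

yes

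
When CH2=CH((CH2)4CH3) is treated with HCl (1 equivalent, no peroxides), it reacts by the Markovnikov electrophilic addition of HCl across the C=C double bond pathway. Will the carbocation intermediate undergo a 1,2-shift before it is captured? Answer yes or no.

The first-formed carbocation is secondary.
No single 1,2-shift to an adjacent carbon would produce a more-substituted cation than the one already present, so no rearrangement occurs.

no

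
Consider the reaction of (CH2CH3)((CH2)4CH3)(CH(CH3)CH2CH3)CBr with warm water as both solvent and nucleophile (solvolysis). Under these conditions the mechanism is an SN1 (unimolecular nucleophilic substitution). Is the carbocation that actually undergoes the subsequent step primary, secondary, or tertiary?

tertiary

Step 1: Unassisted departure of Br⁻ (taking the C–Br bonding pair) generates a tertiary carbocation.
No single 1,2-shift to an adjacent carbon would give a more-substituted cation, so no rearrangement occurs.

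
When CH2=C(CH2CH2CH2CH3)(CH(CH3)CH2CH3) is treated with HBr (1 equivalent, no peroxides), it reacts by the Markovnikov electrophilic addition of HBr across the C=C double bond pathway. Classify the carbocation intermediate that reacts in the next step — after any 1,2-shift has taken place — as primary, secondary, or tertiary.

tertiary

Step 1: Electrophilic addition begins with the π(C=C) electrons forming a bond to the proton of HBr. Following Markovnikov's rule, the resulting cation is tertiary. The H–Br bond breaks heterolytically, releasing Br⁻.
No single 1,2-shift to an adjacent carbon would give a more-substituted cation, so no rearrangement occurs.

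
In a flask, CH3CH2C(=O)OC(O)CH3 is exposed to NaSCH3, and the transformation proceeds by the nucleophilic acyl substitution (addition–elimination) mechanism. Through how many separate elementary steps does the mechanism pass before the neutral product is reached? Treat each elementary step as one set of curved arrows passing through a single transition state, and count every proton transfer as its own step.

Step 1: CH3S⁻ adds to the carbonyl carbon; the C=O π electrons shift onto oxygen and a tetrahedral alkoxide intermediate forms.
Step 2: Elimination step: re-formation of the carbonyl π bond drives out CH3CO2⁻, giving the new acyl compound.
Total: 2 elementary steps.

2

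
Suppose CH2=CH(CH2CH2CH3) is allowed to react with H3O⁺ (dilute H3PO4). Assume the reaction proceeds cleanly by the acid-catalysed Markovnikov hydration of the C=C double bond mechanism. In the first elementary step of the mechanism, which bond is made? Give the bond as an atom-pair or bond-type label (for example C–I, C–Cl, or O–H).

C–H

Step 1: The π electrons of the C=C bond attack a proton of H3O⁺; Markovnikov addition places the new C–H on the less-substituted alkene carbon, so the positive charge ends up on the more-substituted carbon — a secondary carbocation. H2O is released.
The bond formed in this step is the C–H bond.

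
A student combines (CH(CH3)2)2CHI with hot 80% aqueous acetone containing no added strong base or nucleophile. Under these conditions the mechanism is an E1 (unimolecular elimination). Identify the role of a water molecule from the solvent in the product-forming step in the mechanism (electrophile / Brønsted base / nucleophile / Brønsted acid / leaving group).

Step 3: A water molecule (solvent) deprotonates a β-carbon; as the C–H bond breaks, those electrons form the new alkene π bond.
A water molecule from the solvent in the product-forming step accepts a proton in a proton-transfer step — a Brønsted base.

Brønsted base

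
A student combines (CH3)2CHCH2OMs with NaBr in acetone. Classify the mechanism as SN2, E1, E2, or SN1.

Conditions: a primary substrate with a strong nucleophile in the polar aprotic solvent acetone.
These conditions are the textbook signature of the SN2 pathway.
An unhindered substrate with a strong nucleophile in a polar aprotic solvent favours one-step backside displacement.

SN2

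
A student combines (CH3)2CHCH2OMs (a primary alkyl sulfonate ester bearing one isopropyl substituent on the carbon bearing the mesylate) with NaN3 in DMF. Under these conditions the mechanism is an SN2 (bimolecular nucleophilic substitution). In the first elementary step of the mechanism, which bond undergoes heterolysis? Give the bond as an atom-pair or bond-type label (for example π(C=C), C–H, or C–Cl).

C–O

Step 1: N3⁻ attacks the back face of the α-carbon while MsO⁻ departs with the C–O bonding pair — a single concerted displacement through a pentacoordinate transition state.
The bond broken in this step is the C–O bond.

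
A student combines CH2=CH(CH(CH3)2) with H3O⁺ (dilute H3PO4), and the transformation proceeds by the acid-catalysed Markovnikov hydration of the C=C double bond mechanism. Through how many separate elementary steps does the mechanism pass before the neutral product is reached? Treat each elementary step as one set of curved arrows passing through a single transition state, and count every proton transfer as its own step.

4

Step 1: Electrophilic addition begins with the π(C=C) electrons forming a bond to the proton of H3O⁺. Following Markovnikov's rule, the resulting cation is secondary. H2O is released.
Step 2: A 1,2-hydride shift from the adjacent isopropyl carbon moves the positive charge from the secondary centre to an adjacent carbon, generating a more stable tertiary carbocation.
Step 3: A lone pair on the oxygen of H2O attacks the carbocation, forming a C–O bond and an oxonium ion (a protonated alcohol).
Step 4: Deprotonation of the oxonium ion by a water molecule delivers the neutral alcohol and regenerates the acid catalyst.
Total: 4 elementary steps.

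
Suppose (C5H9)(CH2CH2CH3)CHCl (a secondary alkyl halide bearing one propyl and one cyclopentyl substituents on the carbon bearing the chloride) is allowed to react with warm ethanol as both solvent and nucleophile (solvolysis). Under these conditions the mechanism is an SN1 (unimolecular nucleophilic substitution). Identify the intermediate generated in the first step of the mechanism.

Step 1: Ionisation: the C–Cl σ-bond cleaves heterolytically; both bonding electrons depart with Cl⁻, leaving a secondary carbocation at the α-carbon.
After step 1 the species present is a secondary carbocation.

secondary carbocation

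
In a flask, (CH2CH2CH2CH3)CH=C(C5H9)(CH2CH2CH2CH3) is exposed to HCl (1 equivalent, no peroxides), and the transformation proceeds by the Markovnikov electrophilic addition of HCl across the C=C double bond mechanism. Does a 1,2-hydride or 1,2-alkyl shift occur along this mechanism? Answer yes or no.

The first-formed carbocation is tertiary.
No single 1,2-shift to an adjacent carbon would produce a more-substituted cation than the one already present, so no rearrangement occurs.

no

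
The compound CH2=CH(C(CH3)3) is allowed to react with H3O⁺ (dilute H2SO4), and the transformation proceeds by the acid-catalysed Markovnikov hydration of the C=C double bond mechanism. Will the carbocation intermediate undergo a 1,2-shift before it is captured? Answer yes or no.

yes

The first-formed carbocation is secondary.
The adjacent tert-butyl carbon has no hydrogen but bears methyl groups; migration of one methyl with its bonding pair (a 1,2-methyl shift) places the charge on a tertiary centre.
Tertiary is more stable than secondary, so the shift occurs.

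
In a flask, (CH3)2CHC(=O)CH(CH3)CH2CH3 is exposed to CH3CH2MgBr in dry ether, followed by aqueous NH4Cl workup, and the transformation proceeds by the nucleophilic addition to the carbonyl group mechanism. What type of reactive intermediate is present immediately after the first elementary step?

Step 1: A lone pair / filled orbital on the carbanion-like carbon of CH3CH2MgBr attacks the electrophilic carbonyl carbon; the π(C=O) electrons shift onto oxygen, producing a tetrahedral alkoxide intermediate.
After step 1 the species present is a tetrahedral alkoxide intermediate.

tetrahedral alkoxide intermediate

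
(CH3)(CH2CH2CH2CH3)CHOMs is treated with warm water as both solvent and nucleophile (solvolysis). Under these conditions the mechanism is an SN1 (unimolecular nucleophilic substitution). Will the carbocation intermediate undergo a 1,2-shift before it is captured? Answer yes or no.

no

The first-formed carbocation is secondary.
No single 1,2-shift to an adjacent carbon would produce a more-substituted cation than the one already present, so no rearrangement occurs.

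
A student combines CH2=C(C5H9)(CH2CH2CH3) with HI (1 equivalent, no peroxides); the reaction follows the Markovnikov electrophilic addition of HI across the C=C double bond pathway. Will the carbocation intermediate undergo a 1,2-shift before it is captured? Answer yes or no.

The first-formed carbocation is tertiary.
No single 1,2-shift to an adjacent carbon would produce a more-substituted cation than the one already present, so no rearrangement occurs.

no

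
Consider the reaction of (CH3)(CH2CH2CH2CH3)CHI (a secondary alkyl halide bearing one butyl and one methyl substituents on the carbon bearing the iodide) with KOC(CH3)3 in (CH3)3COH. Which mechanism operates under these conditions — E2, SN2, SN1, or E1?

Conditions: a strong/bulky base with a secondary substrate bearing a β-hydrogen.
These conditions are the textbook signature of the E2 pathway.
A strong (often hindered) base removes a β-H in concert with loss of the leaving group — bimolecular elimination.

E2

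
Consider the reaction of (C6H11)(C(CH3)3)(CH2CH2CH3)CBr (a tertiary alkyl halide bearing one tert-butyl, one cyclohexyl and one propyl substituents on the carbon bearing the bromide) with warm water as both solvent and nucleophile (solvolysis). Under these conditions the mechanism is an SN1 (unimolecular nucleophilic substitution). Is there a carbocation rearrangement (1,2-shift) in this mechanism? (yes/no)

no

The first-formed carbocation is tertiary.
No single 1,2-shift to an adjacent carbon would produce a more-substituted cation than the one already present, so no rearrangement occurs.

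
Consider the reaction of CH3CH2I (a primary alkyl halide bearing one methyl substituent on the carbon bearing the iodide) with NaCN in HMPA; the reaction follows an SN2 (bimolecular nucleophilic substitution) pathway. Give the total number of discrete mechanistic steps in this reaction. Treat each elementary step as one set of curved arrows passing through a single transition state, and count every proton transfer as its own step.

Step 1: Backside attack by CN⁻ on the carbon bearing the iodide: the new C–C bond forms as the C–I bond breaks, with Walden inversion at carbon.
Total: 1 elementary step.

1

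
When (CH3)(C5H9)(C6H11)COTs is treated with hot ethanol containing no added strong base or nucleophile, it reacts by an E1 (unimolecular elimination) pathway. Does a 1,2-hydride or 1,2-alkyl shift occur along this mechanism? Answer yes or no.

no

The first-formed carbocation is tertiary.
No single 1,2-shift to an adjacent carbon would produce a more-substituted cation than the one already present, so no rearrangement occurs.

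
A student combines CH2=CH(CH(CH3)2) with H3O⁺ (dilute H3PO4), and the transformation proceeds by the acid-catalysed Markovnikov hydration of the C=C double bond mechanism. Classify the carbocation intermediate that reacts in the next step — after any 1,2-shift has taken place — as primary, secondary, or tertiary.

Step 1: The π electrons of the C=C bond attack a proton of H3O⁺; Markovnikov addition places the new C–H on the less-substituted alkene carbon, so the positive charge ends up on the more-substituted carbon — a secondary carbocation. H2O is released.
Step 2: A hydride (H with its bonding pair) migrates from the adjacent isopropyl carbon to the cationic centre — a 1,2-hydride shift — upgrading the secondary cation to a tertiary one.
The cation rearranges from secondary to tertiary via a 1,2-hydride shift from the adjacent isopropyl carbon; the tertiary cation is what reacts next.

tertiary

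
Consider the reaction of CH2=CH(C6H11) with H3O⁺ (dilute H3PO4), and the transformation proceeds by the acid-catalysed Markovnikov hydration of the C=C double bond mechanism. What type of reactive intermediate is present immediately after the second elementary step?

tertiary carbocation

Step 1: Electrophilic addition begins with the π(C=C) electrons forming a bond to the proton of H3O⁺. Following Markovnikov's rule, the resulting cation is secondary. H2O is released.
Step 2: A hydride (H with its bonding pair) migrates from the adjacent cyclohexyl carbon to the cationic centre — a 1,2-hydride shift — upgrading the secondary cation to a tertiary one.
After step 2 the species present is a tertiary carbocation.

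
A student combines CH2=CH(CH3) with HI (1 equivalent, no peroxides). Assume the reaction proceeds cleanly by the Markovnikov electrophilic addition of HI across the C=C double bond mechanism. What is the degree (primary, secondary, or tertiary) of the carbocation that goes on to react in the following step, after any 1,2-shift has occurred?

secondary

Step 1: Protonation of the alkene by HI: the π bond acts as the nucleophile and picks up H⁺, giving the more stable (Markovnikov) secondary carbocation. The H–I bond breaks heterolytically, releasing I⁻.
No single 1,2-shift to an adjacent carbon would give a more-substituted cation, so no rearrangement occurs.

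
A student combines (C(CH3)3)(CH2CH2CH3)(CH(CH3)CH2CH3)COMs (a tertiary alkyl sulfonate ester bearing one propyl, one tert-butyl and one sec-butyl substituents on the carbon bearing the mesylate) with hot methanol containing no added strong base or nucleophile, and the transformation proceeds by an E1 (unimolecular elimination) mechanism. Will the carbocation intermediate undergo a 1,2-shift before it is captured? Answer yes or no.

The first-formed carbocation is tertiary.
No single 1,2-shift to an adjacent carbon would produce a more-substituted cation than the one already present, so no rearrangement occurs.

no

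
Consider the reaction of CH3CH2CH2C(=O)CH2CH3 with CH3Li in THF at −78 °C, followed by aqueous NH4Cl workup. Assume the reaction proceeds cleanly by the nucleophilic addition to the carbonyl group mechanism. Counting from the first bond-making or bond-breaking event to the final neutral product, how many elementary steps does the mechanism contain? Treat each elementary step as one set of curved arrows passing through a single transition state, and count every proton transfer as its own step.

Step 1: Nucleophilic addition: the carbanion-like carbon of CH3Li adds to the carbonyl carbon, pushing the π(C=O) electron pair onto oxygen and giving a tetrahedral alkoxide.
Step 2: Protonation of the alkoxide by aqueous NH4Cl workup furnishes an alcohol.
Total: 2 elementary steps.

2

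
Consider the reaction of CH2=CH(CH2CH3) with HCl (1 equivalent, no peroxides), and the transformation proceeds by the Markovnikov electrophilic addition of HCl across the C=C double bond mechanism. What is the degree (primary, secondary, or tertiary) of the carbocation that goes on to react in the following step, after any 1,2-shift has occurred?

secondary

Step 1: Protonation of the alkene by HCl: the π bond acts as the nucleophile and picks up H⁺, giving the more stable (Markovnikov) secondary carbocation. The H–Cl bond breaks heterolytically, releasing Cl⁻.
No single 1,2-shift to an adjacent carbon would give a more-substituted cation, so no rearrangement occurs.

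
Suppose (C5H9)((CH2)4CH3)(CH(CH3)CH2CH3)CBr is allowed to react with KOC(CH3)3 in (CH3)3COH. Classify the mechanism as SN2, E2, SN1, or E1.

E2

Conditions: a strong/bulky base with a tertiary substrate bearing a β-hydrogen.
These conditions are the textbook signature of the E2 pathway.
A strong (often hindered) base removes a β-H in concert with loss of the leaving group — bimolecular elimination.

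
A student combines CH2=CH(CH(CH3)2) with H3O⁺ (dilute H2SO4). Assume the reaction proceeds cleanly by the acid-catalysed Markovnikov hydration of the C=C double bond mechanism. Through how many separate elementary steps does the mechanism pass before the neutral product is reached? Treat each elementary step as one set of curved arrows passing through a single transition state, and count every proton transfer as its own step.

Step 1: Electrophilic addition begins with the π(C=C) electrons forming a bond to the proton of H3O⁺. Following Markovnikov's rule, the resulting cation is secondary. H2O is released.
Step 2: A 1,2-hydride shift from the adjacent isopropyl carbon moves the positive charge from the secondary centre to an adjacent carbon, generating a more stable tertiary carbocation.
Step 3: Nucleophilic capture of the cation by H2O produces the protonated alcohol (an oxonium ion).
Step 4: H2O removes a proton from the oxonium oxygen, regenerating H3O⁺ and giving the neutral alcohol.
Total: 4 elementary steps.

4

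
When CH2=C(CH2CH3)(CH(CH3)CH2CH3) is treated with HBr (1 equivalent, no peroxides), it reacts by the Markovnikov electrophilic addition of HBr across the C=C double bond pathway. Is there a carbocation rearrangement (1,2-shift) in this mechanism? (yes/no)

The first-formed carbocation is tertiary.
No single 1,2-shift to an adjacent carbon would produce a more-substituted cation than the one already present, so no rearrangement occurs.

no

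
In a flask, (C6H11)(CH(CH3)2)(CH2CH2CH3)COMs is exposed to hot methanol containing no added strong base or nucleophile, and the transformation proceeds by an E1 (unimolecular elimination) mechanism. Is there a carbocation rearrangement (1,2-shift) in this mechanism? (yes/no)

no

The first-formed carbocation is tertiary.
No single 1,2-shift to an adjacent carbon would produce a more-substituted cation than the one already present, so no rearrangement occurs.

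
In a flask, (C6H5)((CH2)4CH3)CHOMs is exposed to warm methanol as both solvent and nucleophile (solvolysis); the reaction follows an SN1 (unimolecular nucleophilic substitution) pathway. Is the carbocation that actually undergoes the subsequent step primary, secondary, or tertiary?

Step 1: Ionisation: the C–O σ-bond cleaves heterolytically; both bonding electrons depart with MsO⁻, leaving a secondary carbocation at the α-carbon.
No single 1,2-shift to an adjacent carbon would give a more-substituted cation, so no rearrangement occurs.

secondary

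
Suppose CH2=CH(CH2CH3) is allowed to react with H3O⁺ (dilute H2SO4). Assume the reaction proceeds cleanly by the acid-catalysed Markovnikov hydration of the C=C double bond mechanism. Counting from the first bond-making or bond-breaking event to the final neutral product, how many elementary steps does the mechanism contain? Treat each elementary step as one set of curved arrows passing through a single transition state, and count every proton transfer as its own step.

Step 1: Electrophilic addition begins with the π(C=C) electrons forming a bond to the proton of H3O⁺. Following Markovnikov's rule, the resulting cation is secondary. H2O is released.
(No 1,2-shift: no single shift to an adjacent carbon would give a more stable cation.)
Step 2: Water acts as the nucleophile: an oxygen lone pair bonds to the cationic carbon, giving an oxonium-ion intermediate.
Step 3: H2O removes a proton from the oxonium oxygen, regenerating H3O⁺ and giving the neutral alcohol.
Total: 3 elementary steps.

3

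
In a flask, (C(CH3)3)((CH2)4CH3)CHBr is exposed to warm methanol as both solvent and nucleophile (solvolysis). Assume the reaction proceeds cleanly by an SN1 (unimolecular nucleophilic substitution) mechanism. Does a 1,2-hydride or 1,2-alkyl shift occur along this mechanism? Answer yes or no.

The first-formed carbocation is secondary.
The adjacent tert-butyl carbon has no hydrogen but bears methyl groups; migration of one methyl with its bonding pair (a 1,2-methyl shift) places the charge on a tertiary centre.
Tertiary is more stable than secondary, so the shift occurs.

yes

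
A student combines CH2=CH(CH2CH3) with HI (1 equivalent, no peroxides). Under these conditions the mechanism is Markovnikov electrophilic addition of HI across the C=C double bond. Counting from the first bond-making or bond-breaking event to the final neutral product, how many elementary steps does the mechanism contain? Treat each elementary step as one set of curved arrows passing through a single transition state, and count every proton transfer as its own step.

Step 1: Protonation of the alkene by HI: the π bond acts as the nucleophile and picks up H⁺, giving the more stable (Markovnikov) secondary carbocation. The H–I bond breaks heterolytically, releasing I⁻.
(No 1,2-shift: no single shift to an adjacent carbon would give a more stable cation.)
Step 2: I⁻ captures the cation: a lone pair on I⁻ fills the empty p orbital, producing the alkyl halide product.
Total: 2 elementary steps.

2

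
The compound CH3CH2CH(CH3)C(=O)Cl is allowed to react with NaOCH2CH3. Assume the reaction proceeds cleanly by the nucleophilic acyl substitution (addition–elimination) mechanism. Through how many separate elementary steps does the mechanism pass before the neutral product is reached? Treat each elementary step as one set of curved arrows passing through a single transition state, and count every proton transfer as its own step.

Step 1: CH3CH2O⁻ adds to the carbonyl carbon; the C=O π electrons shift onto oxygen and a tetrahedral alkoxide intermediate forms.
Step 2: An oxygen lone pair re-forms the C=O π bond as the C–Cl σ-bond breaks; Cl⁻ is expelled.
Total: 2 elementary steps.

2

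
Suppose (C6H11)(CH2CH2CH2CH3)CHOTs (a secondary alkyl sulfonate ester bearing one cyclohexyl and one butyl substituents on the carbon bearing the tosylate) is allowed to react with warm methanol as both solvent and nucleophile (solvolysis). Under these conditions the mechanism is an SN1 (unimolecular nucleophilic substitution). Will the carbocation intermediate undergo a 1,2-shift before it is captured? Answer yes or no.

The first-formed carbocation is secondary.
The adjacent cyclohexyl carbon already bears 2 other carbon substituents and has a hydrogen to migrate; after a 1,2-hydride shift from that carbon the positive charge sits on a tertiary centre.
Tertiary is more stable than secondary, so the shift occurs.

yes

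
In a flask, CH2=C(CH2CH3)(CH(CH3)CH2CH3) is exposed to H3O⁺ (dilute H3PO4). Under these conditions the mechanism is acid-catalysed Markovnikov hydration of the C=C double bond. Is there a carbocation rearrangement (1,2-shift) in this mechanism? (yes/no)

no

The first-formed carbocation is tertiary.
No single 1,2-shift to an adjacent carbon would produce a more-substituted cation than the one already present, so no rearrangement occurs.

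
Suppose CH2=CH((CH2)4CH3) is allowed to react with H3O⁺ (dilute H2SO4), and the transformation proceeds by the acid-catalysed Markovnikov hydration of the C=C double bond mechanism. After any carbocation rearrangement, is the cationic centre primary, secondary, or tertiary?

Step 1: Protonation of the alkene by H3O⁺: the π bond acts as the nucleophile and picks up H⁺, giving the more stable (Markovnikov) secondary carbocation. H2O is released.
No single 1,2-shift to an adjacent carbon would give a more-substituted cation, so no rearrangement occurs.

secondary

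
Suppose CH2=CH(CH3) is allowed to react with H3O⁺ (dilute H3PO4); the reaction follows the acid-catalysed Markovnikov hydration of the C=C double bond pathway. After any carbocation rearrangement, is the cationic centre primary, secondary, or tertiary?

secondary

Step 1: Electrophilic addition begins with the π(C=C) electrons forming a bond to the proton of H3O⁺. Following Markovnikov's rule, the resulting cation is secondary. H2O is released.
No single 1,2-shift to an adjacent carbon would give a more-substituted cation, so no rearrangement occurs.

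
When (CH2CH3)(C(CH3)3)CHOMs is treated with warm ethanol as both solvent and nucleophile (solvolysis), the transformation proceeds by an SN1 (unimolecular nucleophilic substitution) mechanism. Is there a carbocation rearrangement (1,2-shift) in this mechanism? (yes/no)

yes

The first-formed carbocation is secondary.
The adjacent tert-butyl carbon has no hydrogen but bears methyl groups; migration of one methyl with its bonding pair (a 1,2-methyl shift) places the charge on a tertiary centre.
Tertiary is more stable than secondary, so the shift occurs.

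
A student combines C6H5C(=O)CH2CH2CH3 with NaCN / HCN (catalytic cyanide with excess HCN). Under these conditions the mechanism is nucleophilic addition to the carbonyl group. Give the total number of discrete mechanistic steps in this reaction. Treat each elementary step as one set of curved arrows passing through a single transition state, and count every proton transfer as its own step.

2

Step 1: Nucleophilic addition: CN⁻ adds to the carbonyl carbon, pushing the π(C=O) electron pair onto oxygen and giving a tetrahedral alkoxide.
Step 2: The alkoxide oxygen removes a proton from HCN present in the mixture, giving a cyanohydrin and regenerating CN⁻.
Total: 2 elementary steps.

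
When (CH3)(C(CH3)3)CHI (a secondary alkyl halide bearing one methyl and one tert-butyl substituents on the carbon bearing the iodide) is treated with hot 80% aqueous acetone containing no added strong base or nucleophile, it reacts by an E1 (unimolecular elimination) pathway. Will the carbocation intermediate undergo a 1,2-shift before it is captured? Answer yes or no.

The first-formed carbocation is secondary.
The adjacent tert-butyl carbon has no hydrogen but bears methyl groups; migration of one methyl with its bonding pair (a 1,2-methyl shift) places the charge on a tertiary centre.
Tertiary is more stable than secondary, so the shift occurs.

yes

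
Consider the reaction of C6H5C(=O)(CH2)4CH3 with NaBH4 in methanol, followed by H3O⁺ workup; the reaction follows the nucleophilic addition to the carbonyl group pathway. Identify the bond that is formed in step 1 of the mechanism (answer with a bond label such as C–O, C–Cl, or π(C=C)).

Step 1: Nucleophilic addition: H⁻ (delivered from BH4⁻) adds to the carbonyl carbon, pushing the π(C=O) electron pair onto oxygen and giving a tetrahedral alkoxide.
The bond formed in this step is the C–H bond.

C–H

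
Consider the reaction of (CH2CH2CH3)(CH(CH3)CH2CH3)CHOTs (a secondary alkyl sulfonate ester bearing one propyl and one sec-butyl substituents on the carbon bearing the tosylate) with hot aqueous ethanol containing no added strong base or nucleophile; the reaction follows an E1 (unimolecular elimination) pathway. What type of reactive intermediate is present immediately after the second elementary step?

tertiary carbocation

Step 1: Rate-determining heterolysis of the C–O bond gives TsO⁻ and a secondary carbocation.
Step 2: A hydride (H with its bonding pair) migrates from the adjacent sec-butyl carbon to the cationic centre — a 1,2-hydride shift — upgrading the secondary cation to a tertiary one.
After step 2 the species present is a tertiary carbocation.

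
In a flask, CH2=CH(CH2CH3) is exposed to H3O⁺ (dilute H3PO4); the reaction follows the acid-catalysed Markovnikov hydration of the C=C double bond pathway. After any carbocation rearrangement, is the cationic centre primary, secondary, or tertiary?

Step 1: Protonation of the alkene by H3O⁺: the π bond acts as the nucleophile and picks up H⁺, giving the more stable (Markovnikov) secondary carbocation. H2O is released.
No single 1,2-shift to an adjacent carbon would give a more-substituted cation, so no rearrangement occurs.

secondary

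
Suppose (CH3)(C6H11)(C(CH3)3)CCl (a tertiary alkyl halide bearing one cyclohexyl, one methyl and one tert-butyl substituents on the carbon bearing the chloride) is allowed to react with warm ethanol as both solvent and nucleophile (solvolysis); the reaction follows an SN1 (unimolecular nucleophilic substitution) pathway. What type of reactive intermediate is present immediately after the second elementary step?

Step 1: Rate-determining heterolysis of the C–Cl bond gives Cl⁻ and a tertiary carbocation.
Step 2: CH3CH2OH donates an oxygen lone pair into the empty p orbital of the cation, giving a protonated ether (an oxonium ion).
After step 2 the species present is an oxonium ion.

oxonium ion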